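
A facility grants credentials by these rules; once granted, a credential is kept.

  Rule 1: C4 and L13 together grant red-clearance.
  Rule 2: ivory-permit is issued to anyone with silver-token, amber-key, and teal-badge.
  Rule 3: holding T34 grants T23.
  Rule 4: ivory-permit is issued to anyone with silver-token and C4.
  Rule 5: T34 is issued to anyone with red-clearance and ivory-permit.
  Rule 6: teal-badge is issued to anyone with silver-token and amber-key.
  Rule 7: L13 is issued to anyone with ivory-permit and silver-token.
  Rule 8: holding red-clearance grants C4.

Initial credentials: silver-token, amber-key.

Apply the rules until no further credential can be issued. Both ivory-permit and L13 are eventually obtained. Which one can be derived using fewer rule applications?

ivory-permit

ivory-permit: Holding silver-token and amber-key grants teal-badge (Rule 6). Holding silver-token, amber-key, and teal-badge grants ivory-permit (Rule 2). [2 rule applications]
L13: Holding silver-token and amber-key grants teal-badge (Rule 6). Holding silver-token, amber-key, and teal-badge grants ivory-permit (Rule 2). Holding ivory-permit and silver-token grants L13 (Rule 7). [3 rule applications]
ivory-permit needs fewer.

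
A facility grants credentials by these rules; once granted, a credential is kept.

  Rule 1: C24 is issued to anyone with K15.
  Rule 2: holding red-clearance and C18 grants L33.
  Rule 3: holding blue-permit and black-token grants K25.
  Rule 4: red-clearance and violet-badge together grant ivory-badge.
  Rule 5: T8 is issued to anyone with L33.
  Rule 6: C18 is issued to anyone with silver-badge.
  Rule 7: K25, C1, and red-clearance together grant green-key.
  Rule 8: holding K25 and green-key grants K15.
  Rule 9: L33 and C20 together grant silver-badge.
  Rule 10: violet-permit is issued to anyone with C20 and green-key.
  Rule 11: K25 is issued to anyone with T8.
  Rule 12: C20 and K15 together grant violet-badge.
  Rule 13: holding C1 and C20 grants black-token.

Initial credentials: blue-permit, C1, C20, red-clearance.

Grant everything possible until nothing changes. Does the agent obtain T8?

T8 would need L33 (Rule 5), but L33 is never granted.

No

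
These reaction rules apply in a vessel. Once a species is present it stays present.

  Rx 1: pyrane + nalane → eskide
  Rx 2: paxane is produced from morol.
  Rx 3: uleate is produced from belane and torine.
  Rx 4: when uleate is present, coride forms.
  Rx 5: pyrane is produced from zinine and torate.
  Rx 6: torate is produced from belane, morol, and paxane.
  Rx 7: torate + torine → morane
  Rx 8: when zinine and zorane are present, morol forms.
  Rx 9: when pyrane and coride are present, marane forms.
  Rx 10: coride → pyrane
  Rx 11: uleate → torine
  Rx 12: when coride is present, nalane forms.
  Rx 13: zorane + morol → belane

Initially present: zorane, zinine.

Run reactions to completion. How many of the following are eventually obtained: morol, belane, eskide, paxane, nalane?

zinine and zorane present → morol forms (Rx 8).
zorane and morol present → belane forms (Rx 13).
morol present → paxane forms (Rx 2).
morol: reached.
belane: reached.
eskide would need pyrane and nalane (Rx 1), but nalane never forms.
paxane: reached.
nalane would need coride (Rx 12), but coride never forms.
Reached: morol, belane, and paxane — 3 of the 5.

3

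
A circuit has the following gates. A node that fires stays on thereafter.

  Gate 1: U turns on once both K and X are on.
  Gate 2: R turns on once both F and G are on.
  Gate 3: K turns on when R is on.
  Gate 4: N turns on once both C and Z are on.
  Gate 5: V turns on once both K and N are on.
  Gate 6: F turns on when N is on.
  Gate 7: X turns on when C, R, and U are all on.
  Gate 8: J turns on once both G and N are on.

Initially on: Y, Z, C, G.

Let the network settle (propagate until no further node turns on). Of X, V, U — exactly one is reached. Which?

V

Gate 4: C and Z on → N on.
N is on, so F turns on (Gate 6).
F and G are on, so R turns on (Gate 2).
R is on, so K turns on (Gate 3).
Gate 5: K and N on → V on.
U would need K and X (Gate 1), but X never turns on. X would need C, R, and U (Gate 7), but U never turns on.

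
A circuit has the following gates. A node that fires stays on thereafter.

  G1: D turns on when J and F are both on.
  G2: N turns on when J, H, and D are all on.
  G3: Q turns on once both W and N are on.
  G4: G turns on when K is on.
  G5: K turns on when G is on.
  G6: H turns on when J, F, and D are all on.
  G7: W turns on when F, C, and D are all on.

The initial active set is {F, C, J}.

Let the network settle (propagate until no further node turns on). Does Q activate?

Yes

G1: J and F on → D on.
G6: J, F, and D on → H on.
G7: F, C, and D on → W on.
G2: J, H, and D on → N on.
G3: W and N on → Q on.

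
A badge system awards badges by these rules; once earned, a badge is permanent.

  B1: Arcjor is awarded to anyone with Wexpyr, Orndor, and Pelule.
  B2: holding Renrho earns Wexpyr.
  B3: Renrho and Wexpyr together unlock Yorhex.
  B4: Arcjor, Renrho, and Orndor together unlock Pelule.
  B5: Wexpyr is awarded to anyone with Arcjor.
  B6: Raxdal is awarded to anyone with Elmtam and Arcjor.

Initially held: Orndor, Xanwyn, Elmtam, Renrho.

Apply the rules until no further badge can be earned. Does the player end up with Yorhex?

Yes

With Renrho, Wexpyr is earned (B2).
With Renrho and Wexpyr, Yorhex is earned (B3).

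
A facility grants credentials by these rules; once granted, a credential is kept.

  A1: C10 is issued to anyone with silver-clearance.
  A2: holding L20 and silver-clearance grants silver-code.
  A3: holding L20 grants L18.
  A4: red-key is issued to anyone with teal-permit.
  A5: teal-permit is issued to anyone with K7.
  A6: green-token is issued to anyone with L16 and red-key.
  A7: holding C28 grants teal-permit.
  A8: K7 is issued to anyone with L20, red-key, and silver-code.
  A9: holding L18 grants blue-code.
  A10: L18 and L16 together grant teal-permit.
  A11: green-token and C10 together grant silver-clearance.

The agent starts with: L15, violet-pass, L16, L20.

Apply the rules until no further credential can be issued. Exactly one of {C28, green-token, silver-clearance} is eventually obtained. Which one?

Holding L20 grants L18 (A3).
Holding L18 and L16 grants teal-permit (A10).
Holding teal-permit grants red-key (A4).
Holding L16 and red-key grants green-token (A6).
silver-clearance would need green-token and C10 (A11), but C10 is never granted. No rule produces C28, and it is not given.

green-token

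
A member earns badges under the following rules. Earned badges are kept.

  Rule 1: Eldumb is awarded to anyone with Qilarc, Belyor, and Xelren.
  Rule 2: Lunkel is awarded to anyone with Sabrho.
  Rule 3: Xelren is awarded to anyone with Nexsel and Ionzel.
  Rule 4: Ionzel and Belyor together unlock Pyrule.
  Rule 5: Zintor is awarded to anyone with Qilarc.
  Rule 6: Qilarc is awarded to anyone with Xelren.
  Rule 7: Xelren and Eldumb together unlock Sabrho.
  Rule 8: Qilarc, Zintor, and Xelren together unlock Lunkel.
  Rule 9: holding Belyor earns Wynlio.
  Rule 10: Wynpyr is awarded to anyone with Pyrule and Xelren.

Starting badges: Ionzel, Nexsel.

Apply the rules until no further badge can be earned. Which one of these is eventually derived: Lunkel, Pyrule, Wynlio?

Lunkel

With Nexsel and Ionzel, Xelren is earned (Rule 3).
With Xelren, Qilarc is earned (Rule 6).
With Qilarc, Zintor is earned (Rule 5).
With Qilarc, Zintor, and Xelren, Lunkel is earned (Rule 8).
Pyrule would need Ionzel and Belyor (Rule 4), but Belyor is never earned. Wynlio would need Belyor (Rule 9), but Belyor is never earned.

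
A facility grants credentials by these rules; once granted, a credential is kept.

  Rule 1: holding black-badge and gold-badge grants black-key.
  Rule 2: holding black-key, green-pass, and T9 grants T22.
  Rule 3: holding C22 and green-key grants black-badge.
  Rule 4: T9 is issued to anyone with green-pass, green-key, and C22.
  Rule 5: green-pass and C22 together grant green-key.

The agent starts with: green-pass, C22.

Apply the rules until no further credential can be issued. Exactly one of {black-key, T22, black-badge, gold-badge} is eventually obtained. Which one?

black-badge

Holding green-pass and C22 grants green-key (Rule 5).
Holding C22 and green-key grants black-badge (Rule 3).
T22 would need black-key, green-pass, and T9 (Rule 2), but black-key is never granted. No rule produces gold-badge, and it is not given. black-key would need black-badge and gold-badge (Rule 1), but gold-badge is never granted.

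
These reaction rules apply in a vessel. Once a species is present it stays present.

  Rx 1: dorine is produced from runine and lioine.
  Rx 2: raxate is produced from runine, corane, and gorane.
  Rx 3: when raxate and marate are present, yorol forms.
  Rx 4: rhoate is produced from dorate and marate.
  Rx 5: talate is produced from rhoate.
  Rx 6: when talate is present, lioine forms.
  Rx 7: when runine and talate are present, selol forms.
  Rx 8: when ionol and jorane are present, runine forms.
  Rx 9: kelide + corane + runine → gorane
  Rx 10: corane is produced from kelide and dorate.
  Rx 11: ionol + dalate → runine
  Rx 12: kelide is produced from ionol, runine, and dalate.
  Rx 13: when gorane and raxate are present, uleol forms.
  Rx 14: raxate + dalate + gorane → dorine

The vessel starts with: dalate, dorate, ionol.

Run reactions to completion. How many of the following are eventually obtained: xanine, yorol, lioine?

0

No rule produces xanine, and it is not given.
yorol would need raxate and marate (Rx 3), but marate never forms.
lioine would need talate (Rx 6), but talate never forms.
None of the 3 are reached.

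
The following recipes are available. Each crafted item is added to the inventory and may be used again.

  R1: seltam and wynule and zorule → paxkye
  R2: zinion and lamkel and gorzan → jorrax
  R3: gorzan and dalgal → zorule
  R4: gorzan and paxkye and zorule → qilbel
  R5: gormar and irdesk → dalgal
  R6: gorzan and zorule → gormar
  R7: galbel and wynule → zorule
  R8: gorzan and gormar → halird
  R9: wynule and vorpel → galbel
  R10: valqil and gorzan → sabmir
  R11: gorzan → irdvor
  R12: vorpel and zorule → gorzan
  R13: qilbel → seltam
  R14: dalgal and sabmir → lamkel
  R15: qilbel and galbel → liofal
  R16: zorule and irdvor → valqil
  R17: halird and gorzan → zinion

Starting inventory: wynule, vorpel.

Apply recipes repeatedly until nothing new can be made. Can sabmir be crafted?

Yes

Using R9, wynule and vorpel make galbel.
galbel and wynule → zorule (R7).
Using R12, vorpel and zorule make gorzan.
gorzan → irdvor (R11).
zorule and irdvor → valqil (R16).
Using R10, valqil and gorzan make sabmir.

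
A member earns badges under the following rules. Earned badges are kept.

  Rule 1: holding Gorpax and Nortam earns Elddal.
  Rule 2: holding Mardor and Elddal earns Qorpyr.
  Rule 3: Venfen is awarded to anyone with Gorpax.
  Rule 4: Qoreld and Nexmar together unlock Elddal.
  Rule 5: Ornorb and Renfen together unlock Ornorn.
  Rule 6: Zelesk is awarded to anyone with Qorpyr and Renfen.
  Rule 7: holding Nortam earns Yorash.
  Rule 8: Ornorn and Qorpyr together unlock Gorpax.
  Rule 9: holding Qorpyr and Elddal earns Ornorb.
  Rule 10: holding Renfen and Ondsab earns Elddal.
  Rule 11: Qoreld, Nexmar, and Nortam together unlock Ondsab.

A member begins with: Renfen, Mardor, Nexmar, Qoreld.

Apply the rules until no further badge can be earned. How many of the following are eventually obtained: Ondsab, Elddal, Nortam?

1

With Qoreld and Nexmar, Elddal is earned (Rule 4).
Ondsab would need Qoreld, Nexmar, and Nortam (Rule 11), but Nortam is never earned.
Elddal: reached.
No rule produces Nortam, and it is not given.
Reached: Elddal — 1 of the 3.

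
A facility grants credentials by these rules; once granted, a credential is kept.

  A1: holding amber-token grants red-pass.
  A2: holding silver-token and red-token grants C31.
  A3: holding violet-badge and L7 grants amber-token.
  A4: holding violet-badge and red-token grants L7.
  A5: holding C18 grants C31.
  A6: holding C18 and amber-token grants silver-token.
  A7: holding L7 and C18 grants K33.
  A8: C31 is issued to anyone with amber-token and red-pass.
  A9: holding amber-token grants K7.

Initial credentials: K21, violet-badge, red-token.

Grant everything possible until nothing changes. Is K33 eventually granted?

No

K33 would need L7 and C18 (A7), but C18 is never granted.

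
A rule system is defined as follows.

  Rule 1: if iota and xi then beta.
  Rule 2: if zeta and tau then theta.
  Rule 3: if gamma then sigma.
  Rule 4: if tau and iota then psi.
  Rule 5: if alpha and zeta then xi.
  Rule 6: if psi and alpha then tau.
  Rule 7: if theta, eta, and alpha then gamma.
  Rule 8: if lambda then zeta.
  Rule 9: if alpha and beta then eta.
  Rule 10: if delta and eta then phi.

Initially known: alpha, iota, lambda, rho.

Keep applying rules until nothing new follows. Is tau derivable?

No

tau would need psi and alpha (Rule 6), but psi is never established.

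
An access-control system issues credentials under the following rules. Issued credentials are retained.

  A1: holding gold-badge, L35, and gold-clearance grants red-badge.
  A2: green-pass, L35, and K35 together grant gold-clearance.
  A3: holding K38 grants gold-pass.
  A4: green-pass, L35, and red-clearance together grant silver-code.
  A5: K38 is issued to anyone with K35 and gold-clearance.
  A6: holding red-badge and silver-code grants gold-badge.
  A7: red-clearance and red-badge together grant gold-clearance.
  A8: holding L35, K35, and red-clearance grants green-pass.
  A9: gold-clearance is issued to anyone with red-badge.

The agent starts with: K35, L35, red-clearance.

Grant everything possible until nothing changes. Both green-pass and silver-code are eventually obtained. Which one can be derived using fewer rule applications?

green-pass: Holding L35, K35, and red-clearance grants green-pass (A8). [1 rule application]
silver-code: Holding L35, K35, and red-clearance grants green-pass (A8). Holding green-pass, L35, and red-clearance grants silver-code (A4). [2 rule applications]
green-pass needs fewer.

green-pass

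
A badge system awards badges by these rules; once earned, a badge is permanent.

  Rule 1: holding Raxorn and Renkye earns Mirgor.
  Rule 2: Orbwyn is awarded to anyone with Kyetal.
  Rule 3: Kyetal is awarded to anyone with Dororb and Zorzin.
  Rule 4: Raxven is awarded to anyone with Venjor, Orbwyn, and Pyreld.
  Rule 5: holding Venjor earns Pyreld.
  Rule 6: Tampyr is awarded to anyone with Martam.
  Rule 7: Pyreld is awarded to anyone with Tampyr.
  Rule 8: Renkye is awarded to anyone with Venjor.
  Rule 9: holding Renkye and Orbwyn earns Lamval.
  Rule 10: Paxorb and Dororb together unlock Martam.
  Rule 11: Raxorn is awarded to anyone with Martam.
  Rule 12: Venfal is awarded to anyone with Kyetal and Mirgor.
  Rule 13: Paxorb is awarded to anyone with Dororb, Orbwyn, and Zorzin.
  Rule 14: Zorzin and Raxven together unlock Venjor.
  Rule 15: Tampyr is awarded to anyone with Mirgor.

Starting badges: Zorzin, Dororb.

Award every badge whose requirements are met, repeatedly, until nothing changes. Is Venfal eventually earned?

Venfal would need Kyetal and Mirgor (Rule 12), but Mirgor is never earned.

No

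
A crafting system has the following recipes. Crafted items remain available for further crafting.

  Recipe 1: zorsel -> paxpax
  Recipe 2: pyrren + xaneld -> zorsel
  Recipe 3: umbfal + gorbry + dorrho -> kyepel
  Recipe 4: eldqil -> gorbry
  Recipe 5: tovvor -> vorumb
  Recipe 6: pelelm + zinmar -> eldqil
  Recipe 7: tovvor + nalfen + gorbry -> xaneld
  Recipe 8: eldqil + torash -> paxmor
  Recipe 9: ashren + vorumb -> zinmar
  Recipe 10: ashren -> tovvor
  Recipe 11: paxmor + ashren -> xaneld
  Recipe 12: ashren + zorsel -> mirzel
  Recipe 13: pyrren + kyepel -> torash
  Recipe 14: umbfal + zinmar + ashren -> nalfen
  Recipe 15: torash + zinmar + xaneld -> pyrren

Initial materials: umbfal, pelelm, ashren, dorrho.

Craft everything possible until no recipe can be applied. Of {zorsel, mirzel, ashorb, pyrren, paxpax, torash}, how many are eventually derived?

0

zorsel would need pyrren and xaneld (Recipe 2), but pyrren is never obtained.
mirzel would need ashren and zorsel (Recipe 12), but zorsel is never obtained.
No rule produces ashorb, and it is not given.
pyrren would need torash, zinmar, and xaneld (Recipe 15), but torash is never obtained.
paxpax would need zorsel (Recipe 1), but zorsel is never obtained.
torash would need pyrren and kyepel (Recipe 13), but pyrren is never obtained.
None of the 6 are reached.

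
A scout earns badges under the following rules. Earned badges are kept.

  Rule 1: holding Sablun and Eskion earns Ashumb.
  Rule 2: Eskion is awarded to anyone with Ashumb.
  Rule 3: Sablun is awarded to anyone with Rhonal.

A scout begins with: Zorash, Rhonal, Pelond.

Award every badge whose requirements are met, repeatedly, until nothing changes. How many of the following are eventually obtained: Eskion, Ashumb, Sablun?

1

With Rhonal, Sablun is earned (Rule 3).
Eskion would need Ashumb (Rule 2), but Ashumb is never earned.
Ashumb would need Sablun and Eskion (Rule 1), but Eskion is never earned.
Sablun: reached.
Reached: Sablun — 1 of the 3.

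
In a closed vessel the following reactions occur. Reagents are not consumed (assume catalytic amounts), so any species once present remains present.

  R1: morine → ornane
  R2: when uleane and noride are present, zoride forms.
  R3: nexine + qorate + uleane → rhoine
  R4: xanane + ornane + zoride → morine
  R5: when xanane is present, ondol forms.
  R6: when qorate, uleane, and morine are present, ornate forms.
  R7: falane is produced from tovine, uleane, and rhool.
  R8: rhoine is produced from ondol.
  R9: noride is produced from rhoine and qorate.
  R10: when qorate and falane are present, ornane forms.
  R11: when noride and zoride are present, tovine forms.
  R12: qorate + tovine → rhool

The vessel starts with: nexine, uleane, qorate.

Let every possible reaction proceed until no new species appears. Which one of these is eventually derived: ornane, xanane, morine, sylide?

ornane

nexine, qorate, and uleane present → rhoine forms (R3).
rhoine and qorate present → noride forms (R9).
uleane and noride present → zoride forms (R2).
noride and zoride present → tovine forms (R11).
qorate and tovine present → rhool forms (R12).
tovine, uleane, and rhool present → falane forms (R7).
qorate and falane present → ornane forms (R10).
morine would need xanane, ornane, and zoride (R4), but xanane never forms. No rule produces xanane, and it is not given. No rule produces sylide, and it is not given.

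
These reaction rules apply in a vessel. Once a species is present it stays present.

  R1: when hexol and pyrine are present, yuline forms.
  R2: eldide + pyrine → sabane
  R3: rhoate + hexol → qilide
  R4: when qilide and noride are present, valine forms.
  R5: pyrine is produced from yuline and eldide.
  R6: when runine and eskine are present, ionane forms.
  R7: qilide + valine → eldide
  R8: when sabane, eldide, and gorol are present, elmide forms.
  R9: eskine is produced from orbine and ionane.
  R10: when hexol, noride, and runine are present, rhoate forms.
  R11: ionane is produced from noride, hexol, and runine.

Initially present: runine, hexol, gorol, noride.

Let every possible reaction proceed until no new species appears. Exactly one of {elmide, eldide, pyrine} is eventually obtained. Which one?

eldide

hexol, noride, and runine present → rhoate forms (R10).
rhoate and hexol present → qilide forms (R3).
qilide and noride present → valine forms (R4).
qilide and valine present → eldide forms (R7).
elmide would need sabane, eldide, and gorol (R8), but sabane never forms. pyrine would need yuline and eldide (R5), but yuline never forms.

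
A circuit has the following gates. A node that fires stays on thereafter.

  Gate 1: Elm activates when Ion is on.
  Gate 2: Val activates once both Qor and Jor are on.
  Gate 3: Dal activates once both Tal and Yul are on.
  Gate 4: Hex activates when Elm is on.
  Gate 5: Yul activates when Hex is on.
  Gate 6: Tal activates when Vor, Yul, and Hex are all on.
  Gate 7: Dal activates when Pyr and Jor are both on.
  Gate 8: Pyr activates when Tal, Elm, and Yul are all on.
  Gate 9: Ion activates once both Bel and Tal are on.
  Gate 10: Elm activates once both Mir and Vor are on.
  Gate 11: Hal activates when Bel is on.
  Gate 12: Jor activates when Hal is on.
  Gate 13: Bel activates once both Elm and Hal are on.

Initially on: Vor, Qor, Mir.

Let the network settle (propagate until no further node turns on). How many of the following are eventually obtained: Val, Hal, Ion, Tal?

Mir and Vor are on, so Elm activates (Gate 10).
Gate 4: Elm on → Hex on.
Hex is on, so Yul activates (Gate 5).
Gate 6: Vor, Yul, and Hex on → Tal on.
Val would need Qor and Jor (Gate 2), but Jor never turns on.
Hal would need Bel (Gate 11), but Bel never turns on.
Ion would need Bel and Tal (Gate 9), but Bel never turns on.
Tal: reached.
Reached: Tal — 1 of the 4.

1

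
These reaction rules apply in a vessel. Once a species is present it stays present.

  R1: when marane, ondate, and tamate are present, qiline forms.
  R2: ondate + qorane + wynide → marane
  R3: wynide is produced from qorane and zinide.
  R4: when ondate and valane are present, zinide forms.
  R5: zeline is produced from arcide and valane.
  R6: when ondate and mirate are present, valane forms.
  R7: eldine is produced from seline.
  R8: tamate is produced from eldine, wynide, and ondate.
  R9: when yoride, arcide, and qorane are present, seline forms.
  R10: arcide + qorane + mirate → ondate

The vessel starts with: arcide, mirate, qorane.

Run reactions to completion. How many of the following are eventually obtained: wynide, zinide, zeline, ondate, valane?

arcide, qorane, and mirate present → ondate forms (R10).
ondate and mirate present → valane forms (R6).
ondate and valane present → zinide forms (R4).
arcide and valane present → zeline forms (R5).
qorane and zinide present → wynide forms (R3).
wynide: reached.
zinide: reached.
zeline: reached.
ondate: reached.
valane: reached.
All 5 are reached.

5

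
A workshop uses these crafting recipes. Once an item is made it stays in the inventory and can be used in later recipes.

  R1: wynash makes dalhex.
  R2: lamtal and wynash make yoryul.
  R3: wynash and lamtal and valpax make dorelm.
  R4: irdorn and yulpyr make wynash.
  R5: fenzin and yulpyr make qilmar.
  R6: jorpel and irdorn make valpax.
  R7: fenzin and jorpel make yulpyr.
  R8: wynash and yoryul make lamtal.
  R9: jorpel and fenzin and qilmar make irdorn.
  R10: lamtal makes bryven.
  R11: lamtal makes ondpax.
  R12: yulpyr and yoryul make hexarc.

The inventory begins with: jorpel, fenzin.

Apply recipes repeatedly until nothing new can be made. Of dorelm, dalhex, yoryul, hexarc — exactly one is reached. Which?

Using R7, fenzin and jorpel make yulpyr.
Using R5, fenzin and yulpyr make qilmar.
Using R9, jorpel, fenzin, and qilmar make irdorn.
irdorn and yulpyr → wynash (R4).
wynash → dalhex (R1).
hexarc would need yulpyr and yoryul (R12), but yoryul is never obtained. dorelm would need wynash, lamtal, and valpax (R3), but lamtal is never obtained. yoryul would need lamtal and wynash (R2), but lamtal is never obtained.

dalhex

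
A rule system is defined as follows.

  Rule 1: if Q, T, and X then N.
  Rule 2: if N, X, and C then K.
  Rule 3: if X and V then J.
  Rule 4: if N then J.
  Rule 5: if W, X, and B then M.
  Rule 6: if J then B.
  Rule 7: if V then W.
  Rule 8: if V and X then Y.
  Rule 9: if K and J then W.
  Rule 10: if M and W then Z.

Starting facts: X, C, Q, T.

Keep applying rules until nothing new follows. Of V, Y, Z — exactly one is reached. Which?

Z

Q, T, and X hold, so N follows (Rule 1).
From N, Rule 4 gives J.
N, X, and C hold, so K follows (Rule 2).
From J, Rule 6 gives B.
K and J hold, so W follows (Rule 9).
W, X, and B hold, so M follows (Rule 5).
M and W hold, so Z follows (Rule 10).
No rule produces V, and it is not given. Y would need V and X (Rule 8), but V is never established.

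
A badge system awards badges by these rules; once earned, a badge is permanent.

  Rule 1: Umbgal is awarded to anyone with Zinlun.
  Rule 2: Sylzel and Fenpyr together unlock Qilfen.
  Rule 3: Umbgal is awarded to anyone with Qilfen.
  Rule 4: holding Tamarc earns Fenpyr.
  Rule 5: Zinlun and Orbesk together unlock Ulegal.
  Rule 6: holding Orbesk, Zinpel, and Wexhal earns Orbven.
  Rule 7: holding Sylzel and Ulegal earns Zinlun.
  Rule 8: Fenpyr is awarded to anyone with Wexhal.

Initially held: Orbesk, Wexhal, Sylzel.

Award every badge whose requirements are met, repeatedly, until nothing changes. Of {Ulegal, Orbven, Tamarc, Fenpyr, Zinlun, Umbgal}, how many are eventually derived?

With Wexhal, Fenpyr is earned (Rule 8).
With Sylzel and Fenpyr, Qilfen is earned (Rule 2).
With Qilfen, Umbgal is earned (Rule 3).
Ulegal would need Zinlun and Orbesk (Rule 5), but Zinlun is never earned.
Orbven would need Orbesk, Zinpel, and Wexhal (Rule 6), but Zinpel is never earned.
No rule produces Tamarc, and it is not given.
Fenpyr: reached.
Zinlun would need Sylzel and Ulegal (Rule 7), but Ulegal is never earned.
Umbgal: reached.
Reached: Fenpyr and Umbgal — 2 of the 6.

2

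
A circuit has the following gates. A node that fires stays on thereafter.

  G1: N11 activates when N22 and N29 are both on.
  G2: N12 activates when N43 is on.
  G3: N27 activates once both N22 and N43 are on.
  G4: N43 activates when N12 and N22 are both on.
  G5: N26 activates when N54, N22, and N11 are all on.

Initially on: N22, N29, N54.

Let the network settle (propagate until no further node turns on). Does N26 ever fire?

N22 and N29 are on, so N11 activates (G1).
G5: N54, N22, and N11 on → N26 on.

Yes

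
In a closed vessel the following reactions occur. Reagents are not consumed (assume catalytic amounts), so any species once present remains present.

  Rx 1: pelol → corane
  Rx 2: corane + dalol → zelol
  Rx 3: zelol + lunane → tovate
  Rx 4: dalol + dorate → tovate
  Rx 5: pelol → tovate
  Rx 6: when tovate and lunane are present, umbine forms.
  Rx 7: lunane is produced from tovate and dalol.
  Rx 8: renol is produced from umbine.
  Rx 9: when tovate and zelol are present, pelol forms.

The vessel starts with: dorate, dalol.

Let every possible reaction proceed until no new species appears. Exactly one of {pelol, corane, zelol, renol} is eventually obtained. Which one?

renol

dalol and dorate present → tovate forms (Rx 4).
tovate and dalol present → lunane forms (Rx 7).
tovate and lunane present → umbine forms (Rx 6).
umbine present → renol forms (Rx 8).
corane would need pelol (Rx 1), but pelol never forms. pelol would need tovate and zelol (Rx 9), but zelol never forms. zelol would need corane and dalol (Rx 2), but corane never forms.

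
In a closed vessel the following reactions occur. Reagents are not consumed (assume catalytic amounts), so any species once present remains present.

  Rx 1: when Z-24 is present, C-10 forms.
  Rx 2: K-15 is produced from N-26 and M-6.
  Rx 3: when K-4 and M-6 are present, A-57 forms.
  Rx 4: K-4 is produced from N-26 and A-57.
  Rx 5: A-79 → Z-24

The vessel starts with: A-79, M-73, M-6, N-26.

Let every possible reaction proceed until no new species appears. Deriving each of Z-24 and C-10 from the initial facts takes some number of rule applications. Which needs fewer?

Z-24: A-79 present → Z-24 forms (Rx 5). [1 rule application]
C-10: A-79 present → Z-24 forms (Rx 5). Z-24 present → C-10 forms (Rx 1). [2 rule applications]
Z-24 needs fewer.

Z-24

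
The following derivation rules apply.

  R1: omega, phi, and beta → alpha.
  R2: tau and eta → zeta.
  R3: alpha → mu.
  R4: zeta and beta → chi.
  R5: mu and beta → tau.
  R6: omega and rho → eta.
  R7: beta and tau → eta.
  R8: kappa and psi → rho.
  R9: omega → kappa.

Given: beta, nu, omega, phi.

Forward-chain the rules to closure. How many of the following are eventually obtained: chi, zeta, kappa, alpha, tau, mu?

6

From omega, phi, and beta, R1 gives alpha.
From omega, R9 gives kappa.
From alpha, R3 gives mu.
mu and beta hold, so tau follows (R5).
From beta and tau, R7 gives eta.
From tau and eta, R2 gives zeta.
From zeta and beta, R4 gives chi.
chi: reached.
zeta: reached.
kappa: reached.
alpha: reached.
tau: reached.
mu: reached.
All 6 are reached.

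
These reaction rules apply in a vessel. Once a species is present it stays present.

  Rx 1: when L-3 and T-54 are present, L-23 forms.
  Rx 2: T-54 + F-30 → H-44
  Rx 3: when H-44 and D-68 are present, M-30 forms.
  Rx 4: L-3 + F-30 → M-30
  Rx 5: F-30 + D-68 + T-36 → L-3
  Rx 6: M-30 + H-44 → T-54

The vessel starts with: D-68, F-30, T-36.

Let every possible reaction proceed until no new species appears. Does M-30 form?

F-30, D-68, and T-36 present → L-3 forms (Rx 5).
L-3 and F-30 present → M-30 forms (Rx 4).

Yes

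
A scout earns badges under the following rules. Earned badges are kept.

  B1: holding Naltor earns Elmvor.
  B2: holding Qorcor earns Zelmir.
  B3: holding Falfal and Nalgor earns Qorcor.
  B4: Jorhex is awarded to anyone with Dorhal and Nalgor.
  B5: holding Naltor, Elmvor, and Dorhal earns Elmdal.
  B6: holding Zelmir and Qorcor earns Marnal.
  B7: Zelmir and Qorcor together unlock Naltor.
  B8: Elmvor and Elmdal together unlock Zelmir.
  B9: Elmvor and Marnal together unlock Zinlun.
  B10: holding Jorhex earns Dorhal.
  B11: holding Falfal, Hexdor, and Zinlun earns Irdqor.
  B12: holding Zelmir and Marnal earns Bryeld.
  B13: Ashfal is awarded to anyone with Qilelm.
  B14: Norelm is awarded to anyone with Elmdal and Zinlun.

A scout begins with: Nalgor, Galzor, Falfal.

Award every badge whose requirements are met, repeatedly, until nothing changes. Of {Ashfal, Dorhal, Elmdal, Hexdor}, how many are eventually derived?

0

Ashfal would need Qilelm (B13), but Qilelm is never earned.
Dorhal would need Jorhex (B10), but Jorhex is never earned.
Elmdal would need Naltor, Elmvor, and Dorhal (B5), but Dorhal is never earned.
No rule produces Hexdor, and it is not given.
None of the 4 are reached.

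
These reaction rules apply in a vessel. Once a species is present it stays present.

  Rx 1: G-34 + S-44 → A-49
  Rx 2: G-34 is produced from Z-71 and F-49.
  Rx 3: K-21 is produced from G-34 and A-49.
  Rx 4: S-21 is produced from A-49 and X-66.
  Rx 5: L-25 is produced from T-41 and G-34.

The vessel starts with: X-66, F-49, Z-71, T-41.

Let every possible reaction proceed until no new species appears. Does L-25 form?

Yes

Z-71 and F-49 present → G-34 forms (Rx 2).
T-41 and G-34 present → L-25 forms (Rx 5).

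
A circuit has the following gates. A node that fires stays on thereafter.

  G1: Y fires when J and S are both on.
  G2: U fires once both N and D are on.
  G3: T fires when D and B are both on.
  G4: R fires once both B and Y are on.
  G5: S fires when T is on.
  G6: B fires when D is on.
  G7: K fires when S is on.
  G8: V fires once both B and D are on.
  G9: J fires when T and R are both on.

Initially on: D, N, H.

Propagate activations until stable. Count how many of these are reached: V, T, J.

2

G6: D on → B on.
G8: B and D on → V on.
D and B are on, so T fires (G3).
V: reached.
T: reached.
J would need T and R (G9), but R never turns on.
Reached: V and T — 2 of the 3.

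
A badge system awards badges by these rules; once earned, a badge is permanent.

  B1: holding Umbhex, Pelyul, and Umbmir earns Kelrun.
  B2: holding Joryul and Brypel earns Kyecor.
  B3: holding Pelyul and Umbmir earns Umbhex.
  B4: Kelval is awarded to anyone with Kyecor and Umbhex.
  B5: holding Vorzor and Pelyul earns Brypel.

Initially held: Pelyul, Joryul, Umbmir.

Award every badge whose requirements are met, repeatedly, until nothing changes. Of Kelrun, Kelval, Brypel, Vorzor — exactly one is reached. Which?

Kelrun

With Pelyul and Umbmir, Umbhex is earned (B3).
With Umbhex, Pelyul, and Umbmir, Kelrun is earned (B1).
Kelval would need Kyecor and Umbhex (B4), but Kyecor is never earned. No rule produces Vorzor, and it is not given. Brypel would need Vorzor and Pelyul (B5), but Vorzor is never earned.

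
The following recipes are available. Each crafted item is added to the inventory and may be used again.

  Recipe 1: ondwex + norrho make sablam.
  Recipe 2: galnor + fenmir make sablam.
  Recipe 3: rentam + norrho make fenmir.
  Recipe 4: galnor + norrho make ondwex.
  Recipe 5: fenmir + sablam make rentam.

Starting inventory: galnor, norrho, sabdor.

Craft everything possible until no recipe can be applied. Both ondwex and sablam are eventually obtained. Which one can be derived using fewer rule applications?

ondwex

ondwex: Using Recipe 4, galnor and norrho make ondwex. [1 rule application]
sablam: Using Recipe 4, galnor and norrho make ondwex. ondwex + norrho → sablam (Recipe 1). [2 rule applications]
ondwex needs fewer.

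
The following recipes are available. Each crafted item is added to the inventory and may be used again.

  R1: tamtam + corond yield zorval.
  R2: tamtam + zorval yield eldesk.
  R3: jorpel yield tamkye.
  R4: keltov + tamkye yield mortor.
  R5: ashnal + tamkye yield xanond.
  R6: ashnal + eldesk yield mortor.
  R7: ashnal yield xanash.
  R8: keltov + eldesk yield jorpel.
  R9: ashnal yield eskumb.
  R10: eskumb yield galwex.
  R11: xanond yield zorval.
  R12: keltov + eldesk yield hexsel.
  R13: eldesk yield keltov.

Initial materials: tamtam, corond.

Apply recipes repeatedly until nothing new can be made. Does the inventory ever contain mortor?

Using R1, tamtam and corond make zorval.
tamtam + zorval → eldesk (R2).
Using R13, eldesk makes keltov.
Using R8, keltov and eldesk make jorpel.
Using R3, jorpel makes tamkye.
keltov + tamkye → mortor (R4).

Yes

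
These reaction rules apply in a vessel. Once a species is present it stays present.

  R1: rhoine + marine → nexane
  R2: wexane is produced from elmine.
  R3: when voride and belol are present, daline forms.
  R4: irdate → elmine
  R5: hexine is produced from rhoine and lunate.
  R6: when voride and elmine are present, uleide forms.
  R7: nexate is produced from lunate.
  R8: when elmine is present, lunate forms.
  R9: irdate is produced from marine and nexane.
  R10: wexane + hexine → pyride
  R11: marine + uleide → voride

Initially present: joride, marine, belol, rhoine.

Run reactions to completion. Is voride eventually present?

No

voride would need marine and uleide (R11), but uleide never forms.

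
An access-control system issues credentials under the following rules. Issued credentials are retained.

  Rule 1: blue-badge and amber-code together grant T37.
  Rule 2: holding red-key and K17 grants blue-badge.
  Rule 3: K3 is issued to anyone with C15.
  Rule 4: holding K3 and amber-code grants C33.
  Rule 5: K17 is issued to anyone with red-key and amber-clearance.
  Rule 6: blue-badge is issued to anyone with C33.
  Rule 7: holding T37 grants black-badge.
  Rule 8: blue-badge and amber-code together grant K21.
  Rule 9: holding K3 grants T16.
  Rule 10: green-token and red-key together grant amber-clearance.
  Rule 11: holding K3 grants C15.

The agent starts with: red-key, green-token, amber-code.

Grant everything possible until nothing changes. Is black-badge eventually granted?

Holding green-token and red-key grants amber-clearance (Rule 10).
Holding red-key and amber-clearance grants K17 (Rule 5).
Holding red-key and K17 grants blue-badge (Rule 2).
Holding blue-badge and amber-code grants T37 (Rule 1).
Holding T37 grants black-badge (Rule 7).

Yes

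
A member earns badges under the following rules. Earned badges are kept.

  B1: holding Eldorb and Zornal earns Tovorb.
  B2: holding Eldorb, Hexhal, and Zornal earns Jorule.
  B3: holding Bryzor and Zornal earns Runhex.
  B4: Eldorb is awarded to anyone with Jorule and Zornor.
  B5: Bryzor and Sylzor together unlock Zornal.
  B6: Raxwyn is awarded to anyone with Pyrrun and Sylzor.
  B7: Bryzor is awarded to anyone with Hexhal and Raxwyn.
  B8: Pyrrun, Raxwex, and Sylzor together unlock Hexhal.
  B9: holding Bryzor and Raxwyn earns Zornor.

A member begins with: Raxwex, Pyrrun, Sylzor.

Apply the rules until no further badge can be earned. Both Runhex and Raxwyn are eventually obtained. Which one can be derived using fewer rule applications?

Raxwyn

Raxwyn: With Pyrrun and Sylzor, Raxwyn is earned (B6). [1 rule application]
Runhex: With Pyrrun, Raxwex, and Sylzor, Hexhal is earned (B8). With Pyrrun and Sylzor, Raxwyn is earned (B6). With Hexhal and Raxwyn, Bryzor is earned (B7). With Bryzor and Sylzor, Zornal is earned (B5). With Bryzor and Zornal, Runhex is earned (B3). [5 rule applications]
Raxwyn needs fewer.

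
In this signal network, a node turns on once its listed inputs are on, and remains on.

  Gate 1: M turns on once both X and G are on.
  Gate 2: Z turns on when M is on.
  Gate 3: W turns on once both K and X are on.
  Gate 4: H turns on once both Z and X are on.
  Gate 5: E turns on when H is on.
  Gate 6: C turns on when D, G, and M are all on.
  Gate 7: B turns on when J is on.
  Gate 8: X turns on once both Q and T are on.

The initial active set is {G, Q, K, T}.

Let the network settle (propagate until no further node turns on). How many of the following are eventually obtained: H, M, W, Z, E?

5

Gate 8: Q and T on → X on.
Gate 3: K and X on → W on.
X and G are on, so M turns on (Gate 1).
M is on, so Z turns on (Gate 2).
Gate 4: Z and X on → H on.
Gate 5: H on → E on.
H: reached.
M: reached.
W: reached.
Z: reached.
E: reached.
All 5 are reached.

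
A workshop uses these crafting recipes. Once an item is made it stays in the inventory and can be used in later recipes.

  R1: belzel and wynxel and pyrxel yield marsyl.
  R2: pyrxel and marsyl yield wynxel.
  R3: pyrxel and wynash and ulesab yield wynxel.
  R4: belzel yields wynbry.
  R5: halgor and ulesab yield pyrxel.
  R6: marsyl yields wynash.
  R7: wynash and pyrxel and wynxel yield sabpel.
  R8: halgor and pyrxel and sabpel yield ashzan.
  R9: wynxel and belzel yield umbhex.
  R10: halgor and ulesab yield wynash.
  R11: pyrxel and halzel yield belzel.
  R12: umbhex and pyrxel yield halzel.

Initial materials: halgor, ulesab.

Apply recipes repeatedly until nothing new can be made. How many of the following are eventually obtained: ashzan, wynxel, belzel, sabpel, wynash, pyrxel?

5

halgor and ulesab → pyrxel (R5).
halgor and ulesab → wynash (R10).
pyrxel and wynash and ulesab → wynxel (R3).
Using R7, wynash, pyrxel, and wynxel make sabpel.
Using R8, halgor, pyrxel, and sabpel make ashzan.
ashzan: reached.
wynxel: reached.
belzel would need pyrxel and halzel (R11), but halzel is never obtained.
sabpel: reached.
wynash: reached.
pyrxel: reached.
Reached: ashzan, wynxel, sabpel, wynash, and pyrxel — 5 of the 6.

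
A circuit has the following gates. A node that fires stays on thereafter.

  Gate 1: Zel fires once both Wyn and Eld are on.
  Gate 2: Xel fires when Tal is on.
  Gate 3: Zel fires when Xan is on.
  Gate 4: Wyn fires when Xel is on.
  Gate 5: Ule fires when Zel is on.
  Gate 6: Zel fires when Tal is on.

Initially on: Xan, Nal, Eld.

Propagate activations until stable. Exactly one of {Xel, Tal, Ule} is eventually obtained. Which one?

Gate 3: Xan on → Zel on.
Gate 5: Zel on → Ule on.
No rule produces Tal, and it is not given. Xel would need Tal (Gate 2), but Tal never turns on.

Ule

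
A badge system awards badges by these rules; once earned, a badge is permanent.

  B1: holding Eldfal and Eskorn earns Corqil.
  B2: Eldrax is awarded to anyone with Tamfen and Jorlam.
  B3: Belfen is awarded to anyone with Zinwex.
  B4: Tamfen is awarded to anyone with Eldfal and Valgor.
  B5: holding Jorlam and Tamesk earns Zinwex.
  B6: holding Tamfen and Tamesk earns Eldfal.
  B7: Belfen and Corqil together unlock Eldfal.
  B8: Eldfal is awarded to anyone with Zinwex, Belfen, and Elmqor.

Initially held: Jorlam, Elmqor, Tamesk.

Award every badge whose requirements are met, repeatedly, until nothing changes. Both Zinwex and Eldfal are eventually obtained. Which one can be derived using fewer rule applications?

Zinwex: With Jorlam and Tamesk, Zinwex is earned (B5). [1 rule application]
Eldfal: With Jorlam and Tamesk, Zinwex is earned (B5). With Zinwex, Belfen is earned (B3). With Zinwex, Belfen, and Elmqor, Eldfal is earned (B8). [3 rule applications]
Zinwex needs fewer.

Zinwex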